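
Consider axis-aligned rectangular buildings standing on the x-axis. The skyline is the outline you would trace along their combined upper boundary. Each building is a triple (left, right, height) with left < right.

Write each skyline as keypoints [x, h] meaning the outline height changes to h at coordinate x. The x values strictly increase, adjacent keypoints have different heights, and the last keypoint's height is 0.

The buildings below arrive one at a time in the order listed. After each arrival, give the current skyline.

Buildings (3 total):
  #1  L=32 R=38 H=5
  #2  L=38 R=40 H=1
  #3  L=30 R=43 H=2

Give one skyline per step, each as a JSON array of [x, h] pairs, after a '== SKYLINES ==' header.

== SKYLINES ==
[[32,5],[38,0]]
[[32,5],[38,1],[40,0]]
[[30,2],[32,5],[38,2],[43,0]]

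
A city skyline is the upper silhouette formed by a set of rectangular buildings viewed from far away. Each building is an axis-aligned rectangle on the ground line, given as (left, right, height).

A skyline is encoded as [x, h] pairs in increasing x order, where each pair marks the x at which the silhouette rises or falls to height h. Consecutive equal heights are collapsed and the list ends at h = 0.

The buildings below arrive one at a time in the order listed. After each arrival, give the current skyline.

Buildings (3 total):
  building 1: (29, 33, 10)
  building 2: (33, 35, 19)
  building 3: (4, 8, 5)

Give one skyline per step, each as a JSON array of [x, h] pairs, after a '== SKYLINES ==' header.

== SKYLINES ==
[[29,10],[33,0]]
[[29,10],[33,19],[35,0]]
[[4,5],[8,0],[29,10],[33,19],[35,0]]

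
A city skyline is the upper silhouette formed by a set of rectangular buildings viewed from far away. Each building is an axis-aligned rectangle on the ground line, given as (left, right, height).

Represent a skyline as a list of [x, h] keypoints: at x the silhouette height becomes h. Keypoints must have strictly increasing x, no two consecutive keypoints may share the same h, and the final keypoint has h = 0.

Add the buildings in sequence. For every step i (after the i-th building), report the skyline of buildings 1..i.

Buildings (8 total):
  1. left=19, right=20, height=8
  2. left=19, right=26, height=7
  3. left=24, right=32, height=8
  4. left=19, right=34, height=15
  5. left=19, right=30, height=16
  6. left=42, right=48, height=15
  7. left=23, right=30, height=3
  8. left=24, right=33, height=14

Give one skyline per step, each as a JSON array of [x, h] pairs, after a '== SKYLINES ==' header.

== SKYLINES ==
[[19,8],[20,0]]
[[19,8],[20,7],[26,0]]
[[19,8],[20,7],[24,8],[32,0]]
[[19,15],[34,0]]
[[19,16],[30,15],[34,0]]
[[19,16],[30,15],[34,0],[42,15],[48,0]]
[[19,16],[30,15],[34,0],[42,15],[48,0]]
[[19,16],[30,15],[34,0],[42,15],[48,0]]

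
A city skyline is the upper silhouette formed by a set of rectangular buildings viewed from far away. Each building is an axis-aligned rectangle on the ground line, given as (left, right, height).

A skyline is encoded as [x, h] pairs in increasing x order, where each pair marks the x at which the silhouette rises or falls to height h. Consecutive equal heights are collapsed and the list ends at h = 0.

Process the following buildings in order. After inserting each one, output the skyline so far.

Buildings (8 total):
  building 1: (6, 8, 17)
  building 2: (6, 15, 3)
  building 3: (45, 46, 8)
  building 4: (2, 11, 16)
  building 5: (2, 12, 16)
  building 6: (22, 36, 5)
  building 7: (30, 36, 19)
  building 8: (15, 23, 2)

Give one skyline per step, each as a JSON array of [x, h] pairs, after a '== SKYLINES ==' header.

== SKYLINES ==
[[6,17],[8,0]]
[[6,17],[8,3],[15,0]]
[[6,17],[8,3],[15,0],[45,8],[46,0]]
[[2,16],[6,17],[8,16],[11,3],[15,0],[45,8],[46,0]]
[[2,16],[6,17],[8,16],[12,3],[15,0],[45,8],[46,0]]
[[2,16],[6,17],[8,16],[12,3],[15,0],[22,5],[36,0],[45,8],[46,0]]
[[2,16],[6,17],[8,16],[12,3],[15,0],[22,5],[30,19],[36,0],[45,8],[46,0]]
[[2,16],[6,17],[8,16],[12,3],[15,2],[22,5],[30,19],[36,0],[45,8],[46,0]]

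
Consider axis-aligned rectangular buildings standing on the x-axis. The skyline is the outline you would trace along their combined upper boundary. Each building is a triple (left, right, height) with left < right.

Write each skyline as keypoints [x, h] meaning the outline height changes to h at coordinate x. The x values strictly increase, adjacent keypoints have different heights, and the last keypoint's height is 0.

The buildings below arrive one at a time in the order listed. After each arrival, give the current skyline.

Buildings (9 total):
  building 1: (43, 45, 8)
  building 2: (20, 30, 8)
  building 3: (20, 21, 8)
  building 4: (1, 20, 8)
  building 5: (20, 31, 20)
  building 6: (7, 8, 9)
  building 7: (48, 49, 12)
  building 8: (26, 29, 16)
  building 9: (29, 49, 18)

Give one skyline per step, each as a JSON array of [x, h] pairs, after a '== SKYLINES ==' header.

== SKYLINES ==
[[43,8],[45,0]]
[[20,8],[30,0],[43,8],[45,0]]
[[20,8],[30,0],[43,8],[45,0]]
[[1,8],[30,0],[43,8],[45,0]]
[[1,8],[20,20],[31,0],[43,8],[45,0]]
[[1,8],[7,9],[8,8],[20,20],[31,0],[43,8],[45,0]]
[[1,8],[7,9],[8,8],[20,20],[31,0],[43,8],[45,0],[48,12],[49,0]]
[[1,8],[7,9],[8,8],[20,20],[31,0],[43,8],[45,0],[48,12],[49,0]]
[[1,8],[7,9],[8,8],[20,20],[31,18],[49,0]]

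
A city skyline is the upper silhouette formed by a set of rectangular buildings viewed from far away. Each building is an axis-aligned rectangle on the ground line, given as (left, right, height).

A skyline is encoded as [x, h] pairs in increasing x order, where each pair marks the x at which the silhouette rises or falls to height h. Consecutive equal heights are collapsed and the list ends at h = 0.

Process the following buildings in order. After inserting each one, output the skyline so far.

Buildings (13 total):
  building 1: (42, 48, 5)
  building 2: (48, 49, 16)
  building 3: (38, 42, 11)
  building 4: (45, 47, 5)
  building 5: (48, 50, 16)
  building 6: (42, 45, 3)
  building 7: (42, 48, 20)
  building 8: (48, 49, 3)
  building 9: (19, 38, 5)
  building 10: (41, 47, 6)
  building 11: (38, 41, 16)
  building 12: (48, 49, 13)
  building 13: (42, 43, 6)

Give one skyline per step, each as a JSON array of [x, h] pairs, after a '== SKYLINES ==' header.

== SKYLINES ==
[[42,5],[48,0]]
[[42,5],[48,16],[49,0]]
[[38,11],[42,5],[48,16],[49,0]]
[[38,11],[42,5],[48,16],[49,0]]
[[38,11],[42,5],[48,16],[50,0]]
[[38,11],[42,5],[48,16],[50,0]]
[[38,11],[42,20],[48,16],[50,0]]
[[38,11],[42,20],[48,16],[50,0]]
[[19,5],[38,11],[42,20],[48,16],[50,0]]
[[19,5],[38,11],[42,20],[48,16],[50,0]]
[[19,5],[38,16],[41,11],[42,20],[48,16],[50,0]]
[[19,5],[38,16],[41,11],[42,20],[48,16],[50,0]]
[[19,5],[38,16],[41,11],[42,20],[48,16],[50,0]]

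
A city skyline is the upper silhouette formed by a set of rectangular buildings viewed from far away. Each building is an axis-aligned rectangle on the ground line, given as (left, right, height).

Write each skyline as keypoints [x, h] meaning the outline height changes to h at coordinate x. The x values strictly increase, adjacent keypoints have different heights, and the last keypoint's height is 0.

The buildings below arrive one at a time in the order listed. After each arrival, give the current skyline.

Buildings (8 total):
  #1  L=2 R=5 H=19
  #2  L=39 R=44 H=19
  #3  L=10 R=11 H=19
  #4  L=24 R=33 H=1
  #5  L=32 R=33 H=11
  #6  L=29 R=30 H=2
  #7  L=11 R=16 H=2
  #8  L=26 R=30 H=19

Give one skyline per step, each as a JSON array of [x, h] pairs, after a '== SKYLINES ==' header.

== SKYLINES ==
[[2,19],[5,0]]
[[2,19],[5,0],[39,19],[44,0]]
[[2,19],[5,0],[10,19],[11,0],[39,19],[44,0]]
[[2,19],[5,0],[10,19],[11,0],[24,1],[33,0],[39,19],[44,0]]
[[2,19],[5,0],[10,19],[11,0],[24,1],[32,11],[33,0],[39,19],[44,0]]
[[2,19],[5,0],[10,19],[11,0],[24,1],[29,2],[30,1],[32,11],[33,0],[39,19],[44,0]]
[[2,19],[5,0],[10,19],[11,2],[16,0],[24,1],[29,2],[30,1],[32,11],[33,0],[39,19],[44,0]]
[[2,19],[5,0],[10,19],[11,2],[16,0],[24,1],[26,19],[30,1],[32,11],[33,0],[39,19],[44,0]]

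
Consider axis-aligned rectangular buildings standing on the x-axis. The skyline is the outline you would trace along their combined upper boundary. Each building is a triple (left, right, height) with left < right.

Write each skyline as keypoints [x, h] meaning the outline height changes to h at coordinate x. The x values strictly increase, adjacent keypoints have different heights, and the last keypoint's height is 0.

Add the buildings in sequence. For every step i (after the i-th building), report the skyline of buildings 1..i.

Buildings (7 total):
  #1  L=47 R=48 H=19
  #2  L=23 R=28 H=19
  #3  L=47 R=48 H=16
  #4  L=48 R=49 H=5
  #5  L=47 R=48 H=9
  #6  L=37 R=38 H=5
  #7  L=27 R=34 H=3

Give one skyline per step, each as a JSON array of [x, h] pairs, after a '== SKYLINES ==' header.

== SKYLINES ==
[[47,19],[48,0]]
[[23,19],[28,0],[47,19],[48,0]]
[[23,19],[28,0],[47,19],[48,0]]
[[23,19],[28,0],[47,19],[48,5],[49,0]]
[[23,19],[28,0],[47,19],[48,5],[49,0]]
[[23,19],[28,0],[37,5],[38,0],[47,19],[48,5],[49,0]]
[[23,19],[28,3],[34,0],[37,5],[38,0],[47,19],[48,5],[49,0]]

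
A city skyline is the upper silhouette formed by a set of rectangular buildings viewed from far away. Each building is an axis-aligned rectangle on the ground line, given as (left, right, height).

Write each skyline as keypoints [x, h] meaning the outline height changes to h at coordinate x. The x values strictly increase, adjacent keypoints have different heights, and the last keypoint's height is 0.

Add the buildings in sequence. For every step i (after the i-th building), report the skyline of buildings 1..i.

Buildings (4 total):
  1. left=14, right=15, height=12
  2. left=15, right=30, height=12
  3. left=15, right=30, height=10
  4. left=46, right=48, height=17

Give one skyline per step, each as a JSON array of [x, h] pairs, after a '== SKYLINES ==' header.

== SKYLINES ==
[[14,12],[15,0]]
[[14,12],[30,0]]
[[14,12],[30,0]]
[[14,12],[30,0],[46,17],[48,0]]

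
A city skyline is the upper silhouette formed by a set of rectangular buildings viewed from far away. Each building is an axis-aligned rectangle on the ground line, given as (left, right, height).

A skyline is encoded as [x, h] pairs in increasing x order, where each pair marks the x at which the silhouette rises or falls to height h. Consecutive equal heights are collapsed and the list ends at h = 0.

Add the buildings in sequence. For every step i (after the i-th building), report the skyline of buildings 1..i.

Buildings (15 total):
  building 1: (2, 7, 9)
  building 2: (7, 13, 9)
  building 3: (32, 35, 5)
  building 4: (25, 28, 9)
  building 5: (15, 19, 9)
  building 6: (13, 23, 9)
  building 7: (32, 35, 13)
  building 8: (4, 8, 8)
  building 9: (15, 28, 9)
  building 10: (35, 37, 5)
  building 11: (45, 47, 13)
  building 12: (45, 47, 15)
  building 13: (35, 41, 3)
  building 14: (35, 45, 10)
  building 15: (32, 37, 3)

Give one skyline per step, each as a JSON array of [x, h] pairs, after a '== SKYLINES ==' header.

== SKYLINES ==
[[2,9],[7,0]]
[[2,9],[13,0]]
[[2,9],[13,0],[32,5],[35,0]]
[[2,9],[13,0],[25,9],[28,0],[32,5],[35,0]]
[[2,9],[13,0],[15,9],[19,0],[25,9],[28,0],[32,5],[35,0]]
[[2,9],[23,0],[25,9],[28,0],[32,5],[35,0]]
[[2,9],[23,0],[25,9],[28,0],[32,13],[35,0]]
[[2,9],[23,0],[25,9],[28,0],[32,13],[35,0]]
[[2,9],[28,0],[32,13],[35,0]]
[[2,9],[28,0],[32,13],[35,5],[37,0]]
[[2,9],[28,0],[32,13],[35,5],[37,0],[45,13],[47,0]]
[[2,9],[28,0],[32,13],[35,5],[37,0],[45,15],[47,0]]
[[2,9],[28,0],[32,13],[35,5],[37,3],[41,0],[45,15],[47,0]]
[[2,9],[28,0],[32,13],[35,10],[45,15],[47,0]]
[[2,9],[28,0],[32,13],[35,10],[45,15],[47,0]]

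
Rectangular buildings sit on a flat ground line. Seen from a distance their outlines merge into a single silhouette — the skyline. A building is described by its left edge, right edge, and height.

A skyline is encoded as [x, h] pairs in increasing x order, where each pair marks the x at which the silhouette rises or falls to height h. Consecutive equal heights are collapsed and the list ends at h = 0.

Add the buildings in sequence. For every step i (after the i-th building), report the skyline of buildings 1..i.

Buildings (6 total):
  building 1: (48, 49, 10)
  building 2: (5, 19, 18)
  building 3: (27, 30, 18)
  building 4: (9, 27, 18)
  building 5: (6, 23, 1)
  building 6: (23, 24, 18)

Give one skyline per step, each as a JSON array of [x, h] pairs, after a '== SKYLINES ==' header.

== SKYLINES ==
[[48,10],[49,0]]
[[5,18],[19,0],[48,10],[49,0]]
[[5,18],[19,0],[27,18],[30,0],[48,10],[49,0]]
[[5,18],[30,0],[48,10],[49,0]]
[[5,18],[30,0],[48,10],[49,0]]
[[5,18],[30,0],[48,10],[49,0]]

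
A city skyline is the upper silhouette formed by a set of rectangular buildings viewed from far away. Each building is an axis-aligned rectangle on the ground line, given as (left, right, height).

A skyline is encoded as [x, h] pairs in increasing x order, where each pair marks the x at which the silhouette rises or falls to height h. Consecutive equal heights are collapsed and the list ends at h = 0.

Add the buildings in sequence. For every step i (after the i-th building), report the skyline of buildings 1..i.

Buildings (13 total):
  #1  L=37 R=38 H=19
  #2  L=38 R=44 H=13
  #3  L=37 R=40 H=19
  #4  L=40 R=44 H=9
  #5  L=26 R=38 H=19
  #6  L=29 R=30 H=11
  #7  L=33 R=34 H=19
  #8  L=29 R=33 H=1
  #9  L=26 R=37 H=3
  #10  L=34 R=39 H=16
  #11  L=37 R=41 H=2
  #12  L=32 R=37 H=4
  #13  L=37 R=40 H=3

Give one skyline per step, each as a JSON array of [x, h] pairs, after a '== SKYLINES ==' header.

== SKYLINES ==
[[37,19],[38,0]]
[[37,19],[38,13],[44,0]]
[[37,19],[40,13],[44,0]]
[[37,19],[40,13],[44,0]]
[[26,19],[40,13],[44,0]]
[[26,19],[40,13],[44,0]]
[[26,19],[40,13],[44,0]]
[[26,19],[40,13],[44,0]]
[[26,19],[40,13],[44,0]]
[[26,19],[40,13],[44,0]]
[[26,19],[40,13],[44,0]]
[[26,19],[40,13],[44,0]]
[[26,19],[40,13],[44,0]]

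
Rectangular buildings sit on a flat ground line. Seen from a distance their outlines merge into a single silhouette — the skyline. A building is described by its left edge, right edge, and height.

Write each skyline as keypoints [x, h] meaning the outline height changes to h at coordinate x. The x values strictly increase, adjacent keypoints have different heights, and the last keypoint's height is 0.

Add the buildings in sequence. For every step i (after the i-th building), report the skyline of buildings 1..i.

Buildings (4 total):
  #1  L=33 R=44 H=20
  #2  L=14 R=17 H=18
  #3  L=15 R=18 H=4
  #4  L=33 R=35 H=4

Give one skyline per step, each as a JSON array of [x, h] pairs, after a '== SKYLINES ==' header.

== SKYLINES ==
[[33,20],[44,0]]
[[14,18],[17,0],[33,20],[44,0]]
[[14,18],[17,4],[18,0],[33,20],[44,0]]
[[14,18],[17,4],[18,0],[33,20],[44,0]]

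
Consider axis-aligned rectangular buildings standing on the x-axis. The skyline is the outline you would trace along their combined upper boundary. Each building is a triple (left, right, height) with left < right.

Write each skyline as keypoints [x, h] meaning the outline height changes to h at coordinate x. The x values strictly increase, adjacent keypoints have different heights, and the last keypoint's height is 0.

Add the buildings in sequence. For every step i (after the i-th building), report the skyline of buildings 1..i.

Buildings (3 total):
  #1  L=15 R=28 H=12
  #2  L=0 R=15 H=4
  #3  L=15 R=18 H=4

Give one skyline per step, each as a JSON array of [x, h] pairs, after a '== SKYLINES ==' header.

== SKYLINES ==
[[15,12],[28,0]]
[[0,4],[15,12],[28,0]]
[[0,4],[15,12],[28,0]]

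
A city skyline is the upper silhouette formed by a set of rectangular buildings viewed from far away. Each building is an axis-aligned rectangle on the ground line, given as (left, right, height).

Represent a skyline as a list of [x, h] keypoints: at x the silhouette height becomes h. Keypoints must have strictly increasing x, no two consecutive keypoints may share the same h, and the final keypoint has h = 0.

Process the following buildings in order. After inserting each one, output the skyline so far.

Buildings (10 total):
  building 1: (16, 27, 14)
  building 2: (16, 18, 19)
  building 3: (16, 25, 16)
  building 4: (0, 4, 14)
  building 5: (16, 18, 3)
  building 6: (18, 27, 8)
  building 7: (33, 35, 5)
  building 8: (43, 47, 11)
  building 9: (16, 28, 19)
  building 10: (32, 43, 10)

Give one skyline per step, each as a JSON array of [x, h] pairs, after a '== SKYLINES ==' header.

== SKYLINES ==
[[16,14],[27,0]]
[[16,19],[18,14],[27,0]]
[[16,19],[18,16],[25,14],[27,0]]
[[0,14],[4,0],[16,19],[18,16],[25,14],[27,0]]
[[0,14],[4,0],[16,19],[18,16],[25,14],[27,0]]
[[0,14],[4,0],[16,19],[18,16],[25,14],[27,0]]
[[0,14],[4,0],[16,19],[18,16],[25,14],[27,0],[33,5],[35,0]]
[[0,14],[4,0],[16,19],[18,16],[25,14],[27,0],[33,5],[35,0],[43,11],[47,0]]
[[0,14],[4,0],[16,19],[28,0],[33,5],[35,0],[43,11],[47,0]]
[[0,14],[4,0],[16,19],[28,0],[32,10],[43,11],[47,0]]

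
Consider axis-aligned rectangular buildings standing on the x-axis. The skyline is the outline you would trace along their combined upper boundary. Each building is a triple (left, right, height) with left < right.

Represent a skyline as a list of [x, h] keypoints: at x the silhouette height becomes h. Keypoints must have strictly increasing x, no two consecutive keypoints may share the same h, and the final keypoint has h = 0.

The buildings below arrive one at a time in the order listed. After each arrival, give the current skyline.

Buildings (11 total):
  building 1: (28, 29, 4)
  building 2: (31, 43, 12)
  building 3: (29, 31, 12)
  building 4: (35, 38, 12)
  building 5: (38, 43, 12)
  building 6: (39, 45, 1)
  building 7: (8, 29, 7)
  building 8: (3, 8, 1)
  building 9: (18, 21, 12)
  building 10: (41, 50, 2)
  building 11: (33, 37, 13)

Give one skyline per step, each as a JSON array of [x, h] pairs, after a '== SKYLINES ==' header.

== SKYLINES ==
[[28,4],[29,0]]
[[28,4],[29,0],[31,12],[43,0]]
[[28,4],[29,12],[43,0]]
[[28,4],[29,12],[43,0]]
[[28,4],[29,12],[43,0]]
[[28,4],[29,12],[43,1],[45,0]]
[[8,7],[29,12],[43,1],[45,0]]
[[3,1],[8,7],[29,12],[43,1],[45,0]]
[[3,1],[8,7],[18,12],[21,7],[29,12],[43,1],[45,0]]
[[3,1],[8,7],[18,12],[21,7],[29,12],[43,2],[50,0]]
[[3,1],[8,7],[18,12],[21,7],[29,12],[33,13],[37,12],[43,2],[50,0]]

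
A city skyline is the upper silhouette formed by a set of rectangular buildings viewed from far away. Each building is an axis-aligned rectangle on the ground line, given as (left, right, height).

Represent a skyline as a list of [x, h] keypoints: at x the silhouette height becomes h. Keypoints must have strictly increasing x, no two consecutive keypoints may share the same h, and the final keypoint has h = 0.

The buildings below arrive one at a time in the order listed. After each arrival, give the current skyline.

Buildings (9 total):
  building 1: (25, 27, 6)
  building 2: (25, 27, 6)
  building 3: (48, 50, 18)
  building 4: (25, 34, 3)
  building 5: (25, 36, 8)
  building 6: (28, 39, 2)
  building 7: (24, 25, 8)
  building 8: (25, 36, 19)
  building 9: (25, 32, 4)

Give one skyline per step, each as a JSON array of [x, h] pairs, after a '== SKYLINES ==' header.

== SKYLINES ==
[[25,6],[27,0]]
[[25,6],[27,0]]
[[25,6],[27,0],[48,18],[50,0]]
[[25,6],[27,3],[34,0],[48,18],[50,0]]
[[25,8],[36,0],[48,18],[50,0]]
[[25,8],[36,2],[39,0],[48,18],[50,0]]
[[24,8],[36,2],[39,0],[48,18],[50,0]]
[[24,8],[25,19],[36,2],[39,0],[48,18],[50,0]]
[[24,8],[25,19],[36,2],[39,0],[48,18],[50,0]]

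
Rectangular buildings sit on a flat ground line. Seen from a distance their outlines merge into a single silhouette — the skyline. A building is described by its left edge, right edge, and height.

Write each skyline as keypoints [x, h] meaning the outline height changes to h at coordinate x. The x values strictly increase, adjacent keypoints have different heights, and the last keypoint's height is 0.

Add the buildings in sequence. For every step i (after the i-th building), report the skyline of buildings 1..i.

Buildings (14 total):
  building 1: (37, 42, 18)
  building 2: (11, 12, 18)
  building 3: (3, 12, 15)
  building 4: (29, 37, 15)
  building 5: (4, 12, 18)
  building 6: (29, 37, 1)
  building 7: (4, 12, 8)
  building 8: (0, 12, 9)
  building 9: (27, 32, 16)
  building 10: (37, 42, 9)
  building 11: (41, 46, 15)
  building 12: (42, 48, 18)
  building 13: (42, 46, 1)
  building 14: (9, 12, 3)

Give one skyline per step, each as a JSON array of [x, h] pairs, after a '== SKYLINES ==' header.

== SKYLINES ==
[[37,18],[42,0]]
[[11,18],[12,0],[37,18],[42,0]]
[[3,15],[11,18],[12,0],[37,18],[42,0]]
[[3,15],[11,18],[12,0],[29,15],[37,18],[42,0]]
[[3,15],[4,18],[12,0],[29,15],[37,18],[42,0]]
[[3,15],[4,18],[12,0],[29,15],[37,18],[42,0]]
[[3,15],[4,18],[12,0],[29,15],[37,18],[42,0]]
[[0,9],[3,15],[4,18],[12,0],[29,15],[37,18],[42,0]]
[[0,9],[3,15],[4,18],[12,0],[27,16],[32,15],[37,18],[42,0]]
[[0,9],[3,15],[4,18],[12,0],[27,16],[32,15],[37,18],[42,0]]
[[0,9],[3,15],[4,18],[12,0],[27,16],[32,15],[37,18],[42,15],[46,0]]
[[0,9],[3,15],[4,18],[12,0],[27,16],[32,15],[37,18],[48,0]]
[[0,9],[3,15],[4,18],[12,0],[27,16],[32,15],[37,18],[48,0]]
[[0,9],[3,15],[4,18],[12,0],[27,16],[32,15],[37,18],[48,0]]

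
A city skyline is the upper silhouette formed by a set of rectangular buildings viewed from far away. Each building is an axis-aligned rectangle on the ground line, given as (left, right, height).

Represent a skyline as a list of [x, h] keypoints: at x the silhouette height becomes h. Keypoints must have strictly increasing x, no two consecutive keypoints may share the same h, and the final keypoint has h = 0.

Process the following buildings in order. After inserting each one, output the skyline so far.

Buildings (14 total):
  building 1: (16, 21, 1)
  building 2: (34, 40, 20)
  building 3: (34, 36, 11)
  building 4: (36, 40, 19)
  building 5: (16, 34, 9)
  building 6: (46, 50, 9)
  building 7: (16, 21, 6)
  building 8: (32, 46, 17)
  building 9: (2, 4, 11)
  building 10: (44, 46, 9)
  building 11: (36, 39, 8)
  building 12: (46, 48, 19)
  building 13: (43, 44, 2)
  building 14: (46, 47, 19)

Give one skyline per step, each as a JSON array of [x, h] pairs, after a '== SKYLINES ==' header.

== SKYLINES ==
[[16,1],[21,0]]
[[16,1],[21,0],[34,20],[40,0]]
[[16,1],[21,0],[34,20],[40,0]]
[[16,1],[21,0],[34,20],[40,0]]
[[16,9],[34,20],[40,0]]
[[16,9],[34,20],[40,0],[46,9],[50,0]]
[[16,9],[34,20],[40,0],[46,9],[50,0]]
[[16,9],[32,17],[34,20],[40,17],[46,9],[50,0]]
[[2,11],[4,0],[16,9],[32,17],[34,20],[40,17],[46,9],[50,0]]
[[2,11],[4,0],[16,9],[32,17],[34,20],[40,17],[46,9],[50,0]]
[[2,11],[4,0],[16,9],[32,17],[34,20],[40,17],[46,9],[50,0]]
[[2,11],[4,0],[16,9],[32,17],[34,20],[40,17],[46,19],[48,9],[50,0]]
[[2,11],[4,0],[16,9],[32,17],[34,20],[40,17],[46,19],[48,9],[50,0]]
[[2,11],[4,0],[16,9],[32,17],[34,20],[40,17],[46,19],[48,9],[50,0]]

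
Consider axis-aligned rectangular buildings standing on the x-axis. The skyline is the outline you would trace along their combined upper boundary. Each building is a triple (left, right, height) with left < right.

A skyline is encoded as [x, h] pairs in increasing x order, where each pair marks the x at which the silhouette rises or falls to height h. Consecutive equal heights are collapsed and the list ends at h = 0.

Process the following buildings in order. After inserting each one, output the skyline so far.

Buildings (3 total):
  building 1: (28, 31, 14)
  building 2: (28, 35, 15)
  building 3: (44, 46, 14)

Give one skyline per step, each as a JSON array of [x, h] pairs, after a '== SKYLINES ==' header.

== SKYLINES ==
[[28,14],[31,0]]
[[28,15],[35,0]]
[[28,15],[35,0],[44,14],[46,0]]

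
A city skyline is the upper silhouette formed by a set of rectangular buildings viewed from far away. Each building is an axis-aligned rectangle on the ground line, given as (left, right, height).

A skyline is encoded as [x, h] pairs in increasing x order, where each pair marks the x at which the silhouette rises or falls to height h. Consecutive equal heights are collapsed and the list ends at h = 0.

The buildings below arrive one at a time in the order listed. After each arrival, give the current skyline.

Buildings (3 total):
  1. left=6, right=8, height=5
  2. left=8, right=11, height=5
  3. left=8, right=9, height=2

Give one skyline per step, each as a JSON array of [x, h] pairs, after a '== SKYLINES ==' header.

== SKYLINES ==
[[6,5],[8,0]]
[[6,5],[11,0]]
[[6,5],[11,0]]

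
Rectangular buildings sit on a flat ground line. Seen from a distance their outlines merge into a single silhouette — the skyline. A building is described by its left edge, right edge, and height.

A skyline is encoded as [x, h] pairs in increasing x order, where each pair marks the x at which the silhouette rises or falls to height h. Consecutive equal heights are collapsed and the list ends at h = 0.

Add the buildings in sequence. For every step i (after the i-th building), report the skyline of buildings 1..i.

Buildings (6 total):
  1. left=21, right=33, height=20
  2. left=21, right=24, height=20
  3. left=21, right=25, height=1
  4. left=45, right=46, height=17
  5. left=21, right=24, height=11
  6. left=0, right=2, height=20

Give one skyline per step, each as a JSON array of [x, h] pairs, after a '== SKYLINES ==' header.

== SKYLINES ==
[[21,20],[33,0]]
[[21,20],[33,0]]
[[21,20],[33,0]]
[[21,20],[33,0],[45,17],[46,0]]
[[21,20],[33,0],[45,17],[46,0]]
[[0,20],[2,0],[21,20],[33,0],[45,17],[46,0]]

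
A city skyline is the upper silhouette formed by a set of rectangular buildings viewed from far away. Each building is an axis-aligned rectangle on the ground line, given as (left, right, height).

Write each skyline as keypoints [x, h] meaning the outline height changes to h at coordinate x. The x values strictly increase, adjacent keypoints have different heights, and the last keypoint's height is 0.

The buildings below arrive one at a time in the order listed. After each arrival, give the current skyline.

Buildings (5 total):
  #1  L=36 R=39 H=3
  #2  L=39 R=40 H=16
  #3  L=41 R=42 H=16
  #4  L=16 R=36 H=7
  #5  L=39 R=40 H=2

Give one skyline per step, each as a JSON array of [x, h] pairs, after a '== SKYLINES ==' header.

== SKYLINES ==
[[36,3],[39,0]]
[[36,3],[39,16],[40,0]]
[[36,3],[39,16],[40,0],[41,16],[42,0]]
[[16,7],[36,3],[39,16],[40,0],[41,16],[42,0]]
[[16,7],[36,3],[39,16],[40,0],[41,16],[42,0]]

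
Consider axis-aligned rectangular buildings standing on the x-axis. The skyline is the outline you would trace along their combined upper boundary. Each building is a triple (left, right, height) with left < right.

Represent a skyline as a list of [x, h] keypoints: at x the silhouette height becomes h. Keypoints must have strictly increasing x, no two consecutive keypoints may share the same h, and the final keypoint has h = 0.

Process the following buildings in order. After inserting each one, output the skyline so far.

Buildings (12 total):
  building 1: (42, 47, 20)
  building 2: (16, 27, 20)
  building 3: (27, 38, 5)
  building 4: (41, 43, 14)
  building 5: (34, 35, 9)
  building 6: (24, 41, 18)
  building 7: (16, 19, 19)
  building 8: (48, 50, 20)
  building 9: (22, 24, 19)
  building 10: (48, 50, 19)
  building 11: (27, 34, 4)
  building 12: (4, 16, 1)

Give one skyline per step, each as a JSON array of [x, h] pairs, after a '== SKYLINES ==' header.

== SKYLINES ==
[[42,20],[47,0]]
[[16,20],[27,0],[42,20],[47,0]]
[[16,20],[27,5],[38,0],[42,20],[47,0]]
[[16,20],[27,5],[38,0],[41,14],[42,20],[47,0]]
[[16,20],[27,5],[34,9],[35,5],[38,0],[41,14],[42,20],[47,0]]
[[16,20],[27,18],[41,14],[42,20],[47,0]]
[[16,20],[27,18],[41,14],[42,20],[47,0]]
[[16,20],[27,18],[41,14],[42,20],[47,0],[48,20],[50,0]]
[[16,20],[27,18],[41,14],[42,20],[47,0],[48,20],[50,0]]
[[16,20],[27,18],[41,14],[42,20],[47,0],[48,20],[50,0]]
[[16,20],[27,18],[41,14],[42,20],[47,0],[48,20],[50,0]]
[[4,1],[16,20],[27,18],[41,14],[42,20],[47,0],[48,20],[50,0]]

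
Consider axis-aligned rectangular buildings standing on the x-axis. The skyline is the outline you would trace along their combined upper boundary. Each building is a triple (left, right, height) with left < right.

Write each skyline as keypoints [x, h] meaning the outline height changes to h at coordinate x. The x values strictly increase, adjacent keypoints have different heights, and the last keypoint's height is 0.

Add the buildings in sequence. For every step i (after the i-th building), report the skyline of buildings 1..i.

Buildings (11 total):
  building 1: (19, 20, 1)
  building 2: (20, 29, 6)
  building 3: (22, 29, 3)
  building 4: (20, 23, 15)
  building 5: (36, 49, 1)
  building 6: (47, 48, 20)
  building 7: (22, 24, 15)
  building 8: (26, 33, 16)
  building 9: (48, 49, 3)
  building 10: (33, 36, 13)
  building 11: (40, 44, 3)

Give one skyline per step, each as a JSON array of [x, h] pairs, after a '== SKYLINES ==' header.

== SKYLINES ==
[[19,1],[20,0]]
[[19,1],[20,6],[29,0]]
[[19,1],[20,6],[29,0]]
[[19,1],[20,15],[23,6],[29,0]]
[[19,1],[20,15],[23,6],[29,0],[36,1],[49,0]]
[[19,1],[20,15],[23,6],[29,0],[36,1],[47,20],[48,1],[49,0]]
[[19,1],[20,15],[24,6],[29,0],[36,1],[47,20],[48,1],[49,0]]
[[19,1],[20,15],[24,6],[26,16],[33,0],[36,1],[47,20],[48,1],[49,0]]
[[19,1],[20,15],[24,6],[26,16],[33,0],[36,1],[47,20],[48,3],[49,0]]
[[19,1],[20,15],[24,6],[26,16],[33,13],[36,1],[47,20],[48,3],[49,0]]
[[19,1],[20,15],[24,6],[26,16],[33,13],[36,1],[40,3],[44,1],[47,20],[48,3],[49,0]]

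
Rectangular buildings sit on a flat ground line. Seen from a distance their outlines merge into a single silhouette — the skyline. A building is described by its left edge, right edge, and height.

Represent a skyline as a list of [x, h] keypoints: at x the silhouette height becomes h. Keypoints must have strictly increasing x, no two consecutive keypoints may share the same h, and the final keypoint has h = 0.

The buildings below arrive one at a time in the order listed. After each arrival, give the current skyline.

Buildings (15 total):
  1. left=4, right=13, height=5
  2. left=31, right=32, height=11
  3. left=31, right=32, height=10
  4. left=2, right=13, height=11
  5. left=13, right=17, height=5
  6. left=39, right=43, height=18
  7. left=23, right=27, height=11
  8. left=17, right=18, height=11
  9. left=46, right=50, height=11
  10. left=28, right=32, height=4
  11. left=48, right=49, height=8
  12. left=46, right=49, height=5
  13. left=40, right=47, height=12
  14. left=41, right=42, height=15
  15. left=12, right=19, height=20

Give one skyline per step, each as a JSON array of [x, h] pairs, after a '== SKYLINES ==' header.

== SKYLINES ==
[[4,5],[13,0]]
[[4,5],[13,0],[31,11],[32,0]]
[[4,5],[13,0],[31,11],[32,0]]
[[2,11],[13,0],[31,11],[32,0]]
[[2,11],[13,5],[17,0],[31,11],[32,0]]
[[2,11],[13,5],[17,0],[31,11],[32,0],[39,18],[43,0]]
[[2,11],[13,5],[17,0],[23,11],[27,0],[31,11],[32,0],[39,18],[43,0]]
[[2,11],[13,5],[17,11],[18,0],[23,11],[27,0],[31,11],[32,0],[39,18],[43,0]]
[[2,11],[13,5],[17,11],[18,0],[23,11],[27,0],[31,11],[32,0],[39,18],[43,0],[46,11],[50,0]]
[[2,11],[13,5],[17,11],[18,0],[23,11],[27,0],[28,4],[31,11],[32,0],[39,18],[43,0],[46,11],[50,0]]
[[2,11],[13,5],[17,11],[18,0],[23,11],[27,0],[28,4],[31,11],[32,0],[39,18],[43,0],[46,11],[50,0]]
[[2,11],[13,5],[17,11],[18,0],[23,11],[27,0],[28,4],[31,11],[32,0],[39,18],[43,0],[46,11],[50,0]]
[[2,11],[13,5],[17,11],[18,0],[23,11],[27,0],[28,4],[31,11],[32,0],[39,18],[43,12],[47,11],[50,0]]
[[2,11],[13,5],[17,11],[18,0],[23,11],[27,0],[28,4],[31,11],[32,0],[39,18],[43,12],[47,11],[50,0]]
[[2,11],[12,20],[19,0],[23,11],[27,0],[28,4],[31,11],[32,0],[39,18],[43,12],[47,11],[50,0]]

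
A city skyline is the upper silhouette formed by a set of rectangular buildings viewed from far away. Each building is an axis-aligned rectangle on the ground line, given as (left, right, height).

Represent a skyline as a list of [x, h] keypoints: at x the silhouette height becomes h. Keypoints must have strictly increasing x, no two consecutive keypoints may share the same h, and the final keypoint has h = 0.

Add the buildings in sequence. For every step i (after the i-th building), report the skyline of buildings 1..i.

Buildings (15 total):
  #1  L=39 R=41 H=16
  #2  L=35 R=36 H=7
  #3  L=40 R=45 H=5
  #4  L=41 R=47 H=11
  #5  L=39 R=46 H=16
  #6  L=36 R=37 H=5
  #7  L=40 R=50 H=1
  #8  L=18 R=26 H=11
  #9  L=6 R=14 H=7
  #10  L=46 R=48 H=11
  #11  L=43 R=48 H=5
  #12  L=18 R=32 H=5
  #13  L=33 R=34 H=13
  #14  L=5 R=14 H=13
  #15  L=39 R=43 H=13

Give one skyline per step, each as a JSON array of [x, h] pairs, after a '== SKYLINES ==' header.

== SKYLINES ==
[[39,16],[41,0]]
[[35,7],[36,0],[39,16],[41,0]]
[[35,7],[36,0],[39,16],[41,5],[45,0]]
[[35,7],[36,0],[39,16],[41,11],[47,0]]
[[35,7],[36,0],[39,16],[46,11],[47,0]]
[[35,7],[36,5],[37,0],[39,16],[46,11],[47,0]]
[[35,7],[36,5],[37,0],[39,16],[46,11],[47,1],[50,0]]
[[18,11],[26,0],[35,7],[36,5],[37,0],[39,16],[46,11],[47,1],[50,0]]
[[6,7],[14,0],[18,11],[26,0],[35,7],[36,5],[37,0],[39,16],[46,11],[47,1],[50,0]]
[[6,7],[14,0],[18,11],[26,0],[35,7],[36,5],[37,0],[39,16],[46,11],[48,1],[50,0]]
[[6,7],[14,0],[18,11],[26,0],[35,7],[36,5],[37,0],[39,16],[46,11],[48,1],[50,0]]
[[6,7],[14,0],[18,11],[26,5],[32,0],[35,7],[36,5],[37,0],[39,16],[46,11],[48,1],[50,0]]
[[6,7],[14,0],[18,11],[26,5],[32,0],[33,13],[34,0],[35,7],[36,5],[37,0],[39,16],[46,11],[48,1],[50,0]]
[[5,13],[14,0],[18,11],[26,5],[32,0],[33,13],[34,0],[35,7],[36,5],[37,0],[39,16],[46,11],[48,1],[50,0]]
[[5,13],[14,0],[18,11],[26,5],[32,0],[33,13],[34,0],[35,7],[36,5],[37,0],[39,16],[46,11],[48,1],[50,0]]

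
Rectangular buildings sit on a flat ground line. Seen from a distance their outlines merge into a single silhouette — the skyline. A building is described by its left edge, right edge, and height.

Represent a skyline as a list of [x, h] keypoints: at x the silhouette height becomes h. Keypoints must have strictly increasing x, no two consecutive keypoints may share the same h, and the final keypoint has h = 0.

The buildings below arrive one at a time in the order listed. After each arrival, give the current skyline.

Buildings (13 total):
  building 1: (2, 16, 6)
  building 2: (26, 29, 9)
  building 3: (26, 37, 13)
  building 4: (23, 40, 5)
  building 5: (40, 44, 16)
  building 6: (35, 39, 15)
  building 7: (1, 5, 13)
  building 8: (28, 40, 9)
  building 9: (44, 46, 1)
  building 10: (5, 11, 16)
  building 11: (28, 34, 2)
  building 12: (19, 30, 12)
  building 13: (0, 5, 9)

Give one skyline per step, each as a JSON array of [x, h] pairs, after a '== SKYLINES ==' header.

== SKYLINES ==
[[2,6],[16,0]]
[[2,6],[16,0],[26,9],[29,0]]
[[2,6],[16,0],[26,13],[37,0]]
[[2,6],[16,0],[23,5],[26,13],[37,5],[40,0]]
[[2,6],[16,0],[23,5],[26,13],[37,5],[40,16],[44,0]]
[[2,6],[16,0],[23,5],[26,13],[35,15],[39,5],[40,16],[44,0]]
[[1,13],[5,6],[16,0],[23,5],[26,13],[35,15],[39,5],[40,16],[44,0]]
[[1,13],[5,6],[16,0],[23,5],[26,13],[35,15],[39,9],[40,16],[44,0]]
[[1,13],[5,6],[16,0],[23,5],[26,13],[35,15],[39,9],[40,16],[44,1],[46,0]]
[[1,13],[5,16],[11,6],[16,0],[23,5],[26,13],[35,15],[39,9],[40,16],[44,1],[46,0]]
[[1,13],[5,16],[11,6],[16,0],[23,5],[26,13],[35,15],[39,9],[40,16],[44,1],[46,0]]
[[1,13],[5,16],[11,6],[16,0],[19,12],[26,13],[35,15],[39,9],[40,16],[44,1],[46,0]]
[[0,9],[1,13],[5,16],[11,6],[16,0],[19,12],[26,13],[35,15],[39,9],[40,16],[44,1],[46,0]]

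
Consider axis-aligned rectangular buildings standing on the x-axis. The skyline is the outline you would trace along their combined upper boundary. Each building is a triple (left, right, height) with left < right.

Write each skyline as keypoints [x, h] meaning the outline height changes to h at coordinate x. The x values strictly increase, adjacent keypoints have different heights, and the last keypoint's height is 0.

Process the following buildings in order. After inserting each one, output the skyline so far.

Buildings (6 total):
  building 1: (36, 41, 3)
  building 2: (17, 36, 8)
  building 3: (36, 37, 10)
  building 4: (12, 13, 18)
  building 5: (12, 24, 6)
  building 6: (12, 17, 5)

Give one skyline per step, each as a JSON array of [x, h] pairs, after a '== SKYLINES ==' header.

== SKYLINES ==
[[36,3],[41,0]]
[[17,8],[36,3],[41,0]]
[[17,8],[36,10],[37,3],[41,0]]
[[12,18],[13,0],[17,8],[36,10],[37,3],[41,0]]
[[12,18],[13,6],[17,8],[36,10],[37,3],[41,0]]
[[12,18],[13,6],[17,8],[36,10],[37,3],[41,0]]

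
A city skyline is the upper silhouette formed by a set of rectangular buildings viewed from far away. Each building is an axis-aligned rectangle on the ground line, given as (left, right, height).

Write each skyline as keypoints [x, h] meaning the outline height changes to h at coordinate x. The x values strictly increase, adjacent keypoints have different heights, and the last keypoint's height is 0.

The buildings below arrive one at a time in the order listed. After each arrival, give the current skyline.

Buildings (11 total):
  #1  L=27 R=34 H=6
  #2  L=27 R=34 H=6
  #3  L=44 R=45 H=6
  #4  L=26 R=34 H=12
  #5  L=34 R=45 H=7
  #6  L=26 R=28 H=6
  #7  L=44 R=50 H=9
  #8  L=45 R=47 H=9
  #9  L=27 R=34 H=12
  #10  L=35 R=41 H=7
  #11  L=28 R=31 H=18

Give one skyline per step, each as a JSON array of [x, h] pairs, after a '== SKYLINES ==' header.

== SKYLINES ==
[[27,6],[34,0]]
[[27,6],[34,0]]
[[27,6],[34,0],[44,6],[45,0]]
[[26,12],[34,0],[44,6],[45,0]]
[[26,12],[34,7],[45,0]]
[[26,12],[34,7],[45,0]]
[[26,12],[34,7],[44,9],[50,0]]
[[26,12],[34,7],[44,9],[50,0]]
[[26,12],[34,7],[44,9],[50,0]]
[[26,12],[34,7],[44,9],[50,0]]
[[26,12],[28,18],[31,12],[34,7],[44,9],[50,0]]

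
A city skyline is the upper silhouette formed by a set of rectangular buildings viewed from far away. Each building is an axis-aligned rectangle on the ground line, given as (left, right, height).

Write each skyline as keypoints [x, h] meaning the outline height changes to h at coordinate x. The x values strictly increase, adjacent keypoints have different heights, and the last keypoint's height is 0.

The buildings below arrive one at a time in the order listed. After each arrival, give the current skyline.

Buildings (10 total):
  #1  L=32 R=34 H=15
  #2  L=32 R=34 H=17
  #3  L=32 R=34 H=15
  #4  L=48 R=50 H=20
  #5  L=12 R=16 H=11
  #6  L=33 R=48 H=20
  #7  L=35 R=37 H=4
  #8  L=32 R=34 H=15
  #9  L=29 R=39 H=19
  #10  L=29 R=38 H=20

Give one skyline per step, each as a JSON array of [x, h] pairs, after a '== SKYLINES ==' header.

== SKYLINES ==
[[32,15],[34,0]]
[[32,17],[34,0]]
[[32,17],[34,0]]
[[32,17],[34,0],[48,20],[50,0]]
[[12,11],[16,0],[32,17],[34,0],[48,20],[50,0]]
[[12,11],[16,0],[32,17],[33,20],[50,0]]
[[12,11],[16,0],[32,17],[33,20],[50,0]]
[[12,11],[16,0],[32,17],[33,20],[50,0]]
[[12,11],[16,0],[29,19],[33,20],[50,0]]
[[12,11],[16,0],[29,20],[50,0]]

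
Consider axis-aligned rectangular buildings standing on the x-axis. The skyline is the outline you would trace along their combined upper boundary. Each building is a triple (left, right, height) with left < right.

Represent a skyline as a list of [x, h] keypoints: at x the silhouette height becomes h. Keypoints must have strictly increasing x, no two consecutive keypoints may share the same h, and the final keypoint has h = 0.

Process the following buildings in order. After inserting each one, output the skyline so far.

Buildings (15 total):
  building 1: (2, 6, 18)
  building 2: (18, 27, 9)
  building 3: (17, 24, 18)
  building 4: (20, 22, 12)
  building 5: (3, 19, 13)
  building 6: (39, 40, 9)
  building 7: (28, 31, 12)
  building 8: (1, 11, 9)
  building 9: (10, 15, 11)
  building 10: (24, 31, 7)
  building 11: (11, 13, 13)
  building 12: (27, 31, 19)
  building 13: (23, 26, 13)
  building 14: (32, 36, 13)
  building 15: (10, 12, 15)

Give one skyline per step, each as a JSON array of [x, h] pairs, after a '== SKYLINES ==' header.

== SKYLINES ==
[[2,18],[6,0]]
[[2,18],[6,0],[18,9],[27,0]]
[[2,18],[6,0],[17,18],[24,9],[27,0]]
[[2,18],[6,0],[17,18],[24,9],[27,0]]
[[2,18],[6,13],[17,18],[24,9],[27,0]]
[[2,18],[6,13],[17,18],[24,9],[27,0],[39,9],[40,0]]
[[2,18],[6,13],[17,18],[24,9],[27,0],[28,12],[31,0],[39,9],[40,0]]
[[1,9],[2,18],[6,13],[17,18],[24,9],[27,0],[28,12],[31,0],[39,9],[40,0]]
[[1,9],[2,18],[6,13],[17,18],[24,9],[27,0],[28,12],[31,0],[39,9],[40,0]]
[[1,9],[2,18],[6,13],[17,18],[24,9],[27,7],[28,12],[31,0],[39,9],[40,0]]
[[1,9],[2,18],[6,13],[17,18],[24,9],[27,7],[28,12],[31,0],[39,9],[40,0]]
[[1,9],[2,18],[6,13],[17,18],[24,9],[27,19],[31,0],[39,9],[40,0]]
[[1,9],[2,18],[6,13],[17,18],[24,13],[26,9],[27,19],[31,0],[39,9],[40,0]]
[[1,9],[2,18],[6,13],[17,18],[24,13],[26,9],[27,19],[31,0],[32,13],[36,0],[39,9],[40,0]]
[[1,9],[2,18],[6,13],[10,15],[12,13],[17,18],[24,13],[26,9],[27,19],[31,0],[32,13],[36,0],[39,9],[40,0]]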